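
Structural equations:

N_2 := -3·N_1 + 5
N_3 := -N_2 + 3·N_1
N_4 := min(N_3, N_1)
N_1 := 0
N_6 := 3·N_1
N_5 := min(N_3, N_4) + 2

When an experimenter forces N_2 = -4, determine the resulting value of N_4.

0

Under do(N_2=-4), the mechanism N_2 := -3·N_1 + 5 is discarded; N_2 is fixed at -4.
N_3 = -N_2 + 3·N_1  [with N_2=-4, N_1=0]  = 4
N_4 = min(N_3, N_1)  [with N_3=4, N_1=0]  = 0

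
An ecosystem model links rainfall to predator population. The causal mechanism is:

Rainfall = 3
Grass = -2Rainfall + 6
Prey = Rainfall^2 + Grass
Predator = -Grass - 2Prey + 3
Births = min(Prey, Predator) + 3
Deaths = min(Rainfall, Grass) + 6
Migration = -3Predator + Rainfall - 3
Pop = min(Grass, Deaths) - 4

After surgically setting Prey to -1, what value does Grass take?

0

Under do(Prey=-1), the mechanism Prey = Rainfall^2 + Grass is discarded; Prey is fixed at -1.
Since Grass is not a descendant of the intervened variable, it is unaffected.
Grass = -2Rainfall + 6  [with Rainfall=3]  = 0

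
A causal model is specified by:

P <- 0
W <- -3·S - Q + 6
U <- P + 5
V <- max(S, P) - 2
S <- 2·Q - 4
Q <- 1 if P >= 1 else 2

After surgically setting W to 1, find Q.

do(W=1) replaces the equation W <- -3·S - Q + 6 with the constant W = 1.
Q is not downstream of the intervention, so its value is determined by the original equations.
Q = 1 if P >= 1 else 2  [with P=0]  = 2

2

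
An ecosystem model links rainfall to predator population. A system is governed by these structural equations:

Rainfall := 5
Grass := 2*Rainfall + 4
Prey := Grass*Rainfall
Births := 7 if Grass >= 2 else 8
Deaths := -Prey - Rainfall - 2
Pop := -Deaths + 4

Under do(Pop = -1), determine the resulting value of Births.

7

do(Pop=-1) replaces the equation Pop := -Deaths + 4 with the constant Pop = -1.
No directed path runs from Pop to Births, so Births keeps its natural value.
Grass = 2*Rainfall + 4  [with Rainfall=5]  = 14
Births = 7 if Grass >= 2 else 8  [with Grass=14]  = 7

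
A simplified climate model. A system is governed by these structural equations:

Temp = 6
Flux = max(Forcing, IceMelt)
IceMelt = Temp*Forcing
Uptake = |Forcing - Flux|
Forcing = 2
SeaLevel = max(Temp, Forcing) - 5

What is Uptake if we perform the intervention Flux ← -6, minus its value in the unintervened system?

The intervention breaks the incoming arrows to Flux: Flux = max(Forcing, IceMelt) no longer applies, and Flux = -6.
Uptake = |Forcing - Flux|  [with Forcing=2, Flux=-6]  = 8
Without intervention: IceMelt = Temp*Forcing  [with Temp=6, Forcing=2]  = 12; Flux = max(Forcing, IceMelt)  [with Forcing=2, IceMelt=12]  = 12; Uptake = |Forcing - Flux|  [with Forcing=2, Flux=12]  = 10.
Change = 8 − 10 = -2.

-2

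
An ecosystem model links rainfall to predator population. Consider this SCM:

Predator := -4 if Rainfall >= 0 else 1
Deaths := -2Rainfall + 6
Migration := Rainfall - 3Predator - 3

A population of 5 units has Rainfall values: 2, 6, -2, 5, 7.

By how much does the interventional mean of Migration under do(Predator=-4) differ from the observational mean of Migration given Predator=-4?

The intervention sets Predator=-4 in all 5 units regardless of Rainfall. Recomputing Migration per unit gives 11, 15, 7, 14, 16; average 12.6.
Observing Predator=-4 restricts to units where Predator's equation naturally yields -4: Rainfall ∈ {2, 6, 5, 7}. In that subpopulation Migration = 11, 15, 14, 16, mean 14.
Difference = 12.6 − 14 = -1.4.

-1.4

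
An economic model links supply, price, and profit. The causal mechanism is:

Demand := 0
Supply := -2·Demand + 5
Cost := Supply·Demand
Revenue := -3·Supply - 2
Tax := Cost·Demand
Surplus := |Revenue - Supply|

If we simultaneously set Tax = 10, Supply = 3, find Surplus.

14

The joint intervention fixes Tax = 10, Supply = 3, removing each variable's own equation.
Revenue = -3·Supply - 2  [with Supply=3]  = -11
Surplus = |Revenue - Supply|  [with Revenue=-11, Supply=3]  = 14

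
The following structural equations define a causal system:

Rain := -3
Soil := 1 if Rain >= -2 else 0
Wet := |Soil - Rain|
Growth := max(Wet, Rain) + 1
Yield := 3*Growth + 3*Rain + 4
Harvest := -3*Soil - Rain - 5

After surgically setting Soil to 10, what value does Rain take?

-3

Under do(Soil=10), the mechanism Soil := 1 if Rain >= -2 else 0 is discarded; Soil is fixed at 10.
Rain is not downstream of the intervention, so its value is determined by the original equations.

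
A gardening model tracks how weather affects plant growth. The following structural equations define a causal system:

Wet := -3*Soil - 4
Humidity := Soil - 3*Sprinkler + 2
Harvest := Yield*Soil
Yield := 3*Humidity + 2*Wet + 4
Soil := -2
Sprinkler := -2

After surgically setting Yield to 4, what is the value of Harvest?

-8

The intervention breaks the incoming arrows to Yield: Yield := 3*Humidity + 2*Wet + 4 no longer applies, and Yield = 4.
Harvest = Yield*Soil  [with Yield=4, Soil=-2]  = -8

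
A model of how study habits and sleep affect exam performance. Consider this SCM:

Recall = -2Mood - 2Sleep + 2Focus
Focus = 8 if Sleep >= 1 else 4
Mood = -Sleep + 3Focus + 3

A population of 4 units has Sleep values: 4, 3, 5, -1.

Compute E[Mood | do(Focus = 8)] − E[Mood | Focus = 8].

1.25

Under do(Focus=8), Focus's equation is replaced by Focus=8 for every unit. Per-unit Mood: 23, 24, 22, 28. Mean = 24.25.
Conditioning on Focus=8 selects the 3 unit(s) with Sleep ∈ {4, 3, 5}. Their Mood values: 23, 24, 22. Mean = 23.
Difference = 24.25 − 23 = 1.25.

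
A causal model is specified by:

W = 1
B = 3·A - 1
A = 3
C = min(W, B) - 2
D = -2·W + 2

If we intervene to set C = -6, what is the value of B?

8

Under do(C=-6), the mechanism C = min(W, B) - 2 is discarded; C is fixed at -6.
Since B is not a descendant of the intervened variable, it is unaffected.
B = 3·A - 1  [with A=3]  = 8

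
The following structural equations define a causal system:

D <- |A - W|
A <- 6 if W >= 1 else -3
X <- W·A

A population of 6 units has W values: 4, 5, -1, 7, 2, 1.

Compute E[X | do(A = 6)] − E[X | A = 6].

-4.8

Under do(A=6), A's equation is replaced by A=6 for every unit. Per-unit X: 24, 30, -6, 42, 12, 6. Mean = 18.
E[X|A=6] averages over only the 5 units with A=6 (W = 4, 5, 7, 2, 1): X = 24, 30, 42, 12, 6, mean 22.8.
Difference = 18 − 22.8 = -4.8.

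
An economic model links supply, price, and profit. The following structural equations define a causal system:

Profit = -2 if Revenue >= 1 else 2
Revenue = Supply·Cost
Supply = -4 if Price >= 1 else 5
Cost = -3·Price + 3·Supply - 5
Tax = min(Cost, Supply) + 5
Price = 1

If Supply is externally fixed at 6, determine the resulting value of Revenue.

Under do(Supply=6), the mechanism Supply = -4 if Price >= 1 else 5 is discarded; Supply is fixed at 6.
Cost = -3·Price + 3·Supply - 5  [with Price=1, Supply=6]  = 10
Revenue = Supply·Cost  [with Supply=6, Cost=10]  = 60

60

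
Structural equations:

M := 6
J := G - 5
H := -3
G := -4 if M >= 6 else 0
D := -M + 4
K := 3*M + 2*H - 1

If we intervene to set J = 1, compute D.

do(J=1) replaces the equation J := G - 5 with the constant J = 1.
Since D is not a descendant of the intervened variable, it is unaffected.
D = -M + 4  [with M=6]  = -2

-2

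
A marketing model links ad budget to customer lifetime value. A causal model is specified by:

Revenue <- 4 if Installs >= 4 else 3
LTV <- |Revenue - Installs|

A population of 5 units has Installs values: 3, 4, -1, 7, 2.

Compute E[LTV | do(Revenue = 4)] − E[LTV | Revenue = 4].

Under do(Revenue=4), Revenue's equation is replaced by Revenue=4 for every unit. Per-unit LTV: 1, 0, 5, 3, 2. Mean = 2.2.
Conditioning on Revenue=4 selects the 2 unit(s) with Installs ∈ {4, 7}. Their LTV values: 0, 3. Mean = 1.5.
Difference = 2.2 − 1.5 = 0.7.

0.7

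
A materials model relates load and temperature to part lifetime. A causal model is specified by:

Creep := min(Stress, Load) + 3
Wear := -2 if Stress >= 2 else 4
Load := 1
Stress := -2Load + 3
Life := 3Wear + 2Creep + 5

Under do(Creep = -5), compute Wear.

4

The intervention breaks the incoming arrows to Creep: Creep := min(Stress, Load) + 3 no longer applies, and Creep = -5.
Wear is not downstream of the intervention, so its value is determined by the original equations.
Stress = -2Load + 3  [with Load=1]  = 1
Wear = -2 if Stress >= 2 else 4  [with Stress=1]  = 4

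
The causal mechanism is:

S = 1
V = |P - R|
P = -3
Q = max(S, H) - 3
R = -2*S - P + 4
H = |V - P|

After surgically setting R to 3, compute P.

-3

Under do(R=3), the mechanism R = -2*S - P + 4 is discarded; R is fixed at 3.
P is not downstream of the intervention, so its value is determined by the original equations.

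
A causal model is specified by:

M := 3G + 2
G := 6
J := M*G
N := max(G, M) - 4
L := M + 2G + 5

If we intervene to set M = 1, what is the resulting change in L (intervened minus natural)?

Under do(M=1), the mechanism M := 3G + 2 is discarded; M is fixed at 1.
L = M + 2G + 5  [with M=1, G=6]  = 18
Without intervention: M = 3G + 2  [with G=6]  = 20; L = M + 2G + 5  [with M=20, G=6]  = 37.
Change = 18 − 37 = -19.

-19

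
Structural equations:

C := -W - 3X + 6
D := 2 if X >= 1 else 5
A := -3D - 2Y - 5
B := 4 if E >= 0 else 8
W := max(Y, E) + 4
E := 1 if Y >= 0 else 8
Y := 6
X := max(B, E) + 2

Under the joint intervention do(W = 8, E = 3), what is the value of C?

-20

The joint intervention fixes W = 8, E = 3, removing each variable's own equation.
B = 4 if E >= 0 else 8  [with E=3]  = 4
X = max(B, E) + 2  [with B=4, E=3]  = 6
C = -W - 3X + 6  [with W=8, X=6]  = -20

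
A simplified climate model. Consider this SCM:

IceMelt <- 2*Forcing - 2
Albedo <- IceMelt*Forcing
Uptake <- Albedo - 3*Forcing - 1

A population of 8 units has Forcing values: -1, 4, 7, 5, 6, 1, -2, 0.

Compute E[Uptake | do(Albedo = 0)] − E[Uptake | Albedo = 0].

-6

Every unit gets Albedo=0 under the intervention. Uptake values become 2, -13, -22, -16, -19, -4, 5, -1; E[Uptake|do(Albedo=0)] = -8.5.
Observing Albedo=0 restricts to units where Albedo's equation naturally yields 0: Forcing ∈ {1, 0}. In that subpopulation Uptake = -4, -1, mean -2.5.
Difference = -8.5 − (-2.5) = -6.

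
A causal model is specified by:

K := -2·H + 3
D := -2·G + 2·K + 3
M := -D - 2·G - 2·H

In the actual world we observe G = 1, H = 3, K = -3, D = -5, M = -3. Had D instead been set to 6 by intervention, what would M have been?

Intervening sets D = 6 and removes its equation (D := -2·G + 2·K + 3).
M = -D - 2·G - 2·H  [with D=6, G=1, H=3]  = -14

-14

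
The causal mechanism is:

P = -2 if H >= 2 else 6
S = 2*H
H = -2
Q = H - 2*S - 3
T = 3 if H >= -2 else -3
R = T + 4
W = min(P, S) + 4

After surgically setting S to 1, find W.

do(S=1) replaces the equation S = 2*H with the constant S = 1.
P = -2 if H >= 2 else 6  [with H=-2]  = 6
W = min(P, S) + 4  [with P=6, S=1]  = 5

5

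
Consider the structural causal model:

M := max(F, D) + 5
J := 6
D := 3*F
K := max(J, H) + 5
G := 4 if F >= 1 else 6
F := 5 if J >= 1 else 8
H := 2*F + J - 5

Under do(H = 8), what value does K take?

The intervention breaks the incoming arrows to H: H := 2*F + J - 5 no longer applies, and H = 8.
K = max(J, H) + 5  [with J=6, H=8]  = 13

13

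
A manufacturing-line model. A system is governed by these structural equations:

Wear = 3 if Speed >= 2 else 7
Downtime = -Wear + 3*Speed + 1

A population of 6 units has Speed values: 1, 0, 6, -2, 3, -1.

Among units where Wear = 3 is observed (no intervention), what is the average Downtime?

11.5

E[Downtime|Wear=3] averages over only the 2 units with Wear=3 (Speed = 6, 3): Downtime = 16, 7, mean 11.5.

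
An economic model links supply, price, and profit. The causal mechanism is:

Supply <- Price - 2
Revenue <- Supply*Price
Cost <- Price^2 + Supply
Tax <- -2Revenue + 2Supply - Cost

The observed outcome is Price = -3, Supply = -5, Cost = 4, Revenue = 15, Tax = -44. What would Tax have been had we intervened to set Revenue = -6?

-2

Intervening sets Revenue = -6 and removes its equation (Revenue <- Supply*Price).
Supply = Price - 2  [with Price=-3]  = -5
Cost = Price^2 + Supply  [with Price=-3, Supply=-5]  = 4
Tax = -2Revenue + 2Supply - Cost  [with Revenue=-6, Supply=-5, Cost=4]  = -2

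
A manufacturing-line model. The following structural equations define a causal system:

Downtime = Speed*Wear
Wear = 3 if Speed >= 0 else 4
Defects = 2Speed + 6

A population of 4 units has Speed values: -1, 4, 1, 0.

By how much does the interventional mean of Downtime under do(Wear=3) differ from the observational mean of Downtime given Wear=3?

-2

do(Wear=3) breaks Wear's dependence on Speed. With Wear=3 fixed, Downtime across the units is -3, 12, 3, 0, mean 3.
E[Downtime|Wear=3] averages over only the 3 units with Wear=3 (Speed = 4, 1, 0): Downtime = 12, 3, 0, mean 5.
Difference = 3 − 5 = -2.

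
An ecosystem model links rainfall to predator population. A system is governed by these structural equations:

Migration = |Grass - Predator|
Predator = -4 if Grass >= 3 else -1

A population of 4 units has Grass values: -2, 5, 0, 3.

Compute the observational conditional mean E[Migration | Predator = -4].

Observing Predator=-4 restricts to units where Predator's equation naturally yields -4: Grass ∈ {5, 3}. In that subpopulation Migration = 9, 7, mean 8.

8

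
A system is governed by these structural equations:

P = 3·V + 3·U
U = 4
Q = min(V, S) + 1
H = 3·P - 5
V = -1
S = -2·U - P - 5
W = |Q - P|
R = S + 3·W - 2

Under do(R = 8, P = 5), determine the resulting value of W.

22

The joint intervention fixes R = 8, P = 5, removing each variable's own equation.
S = -2·U - P - 5  [with U=4, P=5]  = -18
Q = min(V, S) + 1  [with V=-1, S=-18]  = -17
W = |Q - P|  [with Q=-17, P=5]  = 22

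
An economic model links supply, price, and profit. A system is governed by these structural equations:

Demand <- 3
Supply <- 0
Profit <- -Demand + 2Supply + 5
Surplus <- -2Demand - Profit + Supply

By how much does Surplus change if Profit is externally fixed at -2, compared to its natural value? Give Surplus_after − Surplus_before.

The intervention breaks the incoming arrows to Profit: Profit <- -Demand + 2Supply + 5 no longer applies, and Profit = -2.
Surplus = -2Demand - Profit + Supply  [with Demand=3, Profit=-2, Supply=0]  = -4
Without intervention: Profit = -Demand + 2Supply + 5  [with Demand=3, Supply=0]  = 2; Surplus = -2Demand - Profit + Supply  [with Demand=3, Profit=2, Supply=0]  = -8.
Change = -4 − (-8) = 4.

4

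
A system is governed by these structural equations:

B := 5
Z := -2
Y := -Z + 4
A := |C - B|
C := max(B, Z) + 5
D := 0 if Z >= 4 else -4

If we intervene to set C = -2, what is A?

Intervening sets C = -2 and removes its equation (C := max(B, Z) + 5).
A = |C - B|  [with C=-2, B=5]  = 7

7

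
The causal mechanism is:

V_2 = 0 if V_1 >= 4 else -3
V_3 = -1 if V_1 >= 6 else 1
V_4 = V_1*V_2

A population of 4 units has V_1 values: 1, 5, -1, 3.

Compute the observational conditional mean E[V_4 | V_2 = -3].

Observing V_2=-3 restricts to units where V_2's equation naturally yields -3: V_1 ∈ {1, -1, 3}. In that subpopulation V_4 = -3, 3, -9, mean -3.

-3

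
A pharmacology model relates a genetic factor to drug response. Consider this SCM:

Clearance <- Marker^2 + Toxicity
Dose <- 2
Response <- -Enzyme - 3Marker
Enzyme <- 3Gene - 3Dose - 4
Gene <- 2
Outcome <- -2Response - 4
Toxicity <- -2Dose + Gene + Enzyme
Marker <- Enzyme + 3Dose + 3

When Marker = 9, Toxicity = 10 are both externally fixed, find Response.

-23

Setting Marker = 9, Toxicity = 10 by intervention discards those variables' equations.
Enzyme = 3Gene - 3Dose - 4  [with Gene=2, Dose=2]  = -4
Response = -Enzyme - 3Marker  [with Enzyme=-4, Marker=9]  = -23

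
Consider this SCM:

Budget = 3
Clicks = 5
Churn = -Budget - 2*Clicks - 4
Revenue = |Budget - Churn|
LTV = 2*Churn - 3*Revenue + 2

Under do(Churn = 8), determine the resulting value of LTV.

do(Churn=8) replaces the equation Churn = -Budget - 2*Clicks - 4 with the constant Churn = 8.
Revenue = |Budget - Churn|  [with Budget=3, Churn=8]  = 5
LTV = 2*Churn - 3*Revenue + 2  [with Churn=8, Revenue=5]  = 3

3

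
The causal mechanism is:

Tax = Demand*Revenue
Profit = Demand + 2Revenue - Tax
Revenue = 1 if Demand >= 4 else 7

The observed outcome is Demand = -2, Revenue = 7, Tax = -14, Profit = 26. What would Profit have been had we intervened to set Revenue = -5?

Under do(Revenue=-5), the mechanism Revenue = 1 if Demand >= 4 else 7 is discarded; Revenue is fixed at -5.
Tax = Demand*Revenue  [with Demand=-2, Revenue=-5]  = 10
Profit = Demand + 2Revenue - Tax  [with Demand=-2, Revenue=-5, Tax=10]  = -22

-22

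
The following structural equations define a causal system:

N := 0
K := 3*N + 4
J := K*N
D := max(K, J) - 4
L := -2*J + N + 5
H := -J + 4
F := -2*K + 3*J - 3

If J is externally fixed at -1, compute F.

The intervention breaks the incoming arrows to J: J := K*N no longer applies, and J = -1.
K = 3*N + 4  [with N=0]  = 4
F = -2*K + 3*J - 3  [with K=4, J=-1]  = -14

-14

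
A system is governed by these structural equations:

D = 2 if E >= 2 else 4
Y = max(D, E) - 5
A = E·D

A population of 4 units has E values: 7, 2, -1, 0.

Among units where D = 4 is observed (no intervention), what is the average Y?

Observing D=4 restricts to units where D's equation naturally yields 4: E ∈ {-1, 0}. In that subpopulation Y = -1, -1, mean -1.

-1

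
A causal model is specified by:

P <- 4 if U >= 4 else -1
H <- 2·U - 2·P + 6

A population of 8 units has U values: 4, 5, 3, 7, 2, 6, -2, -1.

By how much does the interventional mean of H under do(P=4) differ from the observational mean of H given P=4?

Every unit gets P=4 under the intervention. H values become 6, 8, 4, 12, 2, 10, -6, -4; E[H|do(P=4)] = 4.
Conditioning on P=4 selects the 4 unit(s) with U ∈ {4, 5, 7, 6}. Their H values: 6, 8, 12, 10. Mean = 9.
Difference = 4 − 9 = -5.

-5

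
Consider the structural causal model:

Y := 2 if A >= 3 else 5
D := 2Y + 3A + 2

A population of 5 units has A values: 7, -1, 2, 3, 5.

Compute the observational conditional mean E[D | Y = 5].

13.5

Observing Y=5 restricts to units where Y's equation naturally yields 5: A ∈ {-1, 2}. In that subpopulation D = 9, 18, mean 13.5.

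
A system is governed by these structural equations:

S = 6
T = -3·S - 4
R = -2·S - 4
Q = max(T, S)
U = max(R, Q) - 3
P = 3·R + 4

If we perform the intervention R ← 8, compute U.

do(R=8) replaces the equation R = -2·S - 4 with the constant R = 8.
T = -3·S - 4  [with S=6]  = -22
Q = max(T, S)  [with T=-22, S=6]  = 6
U = max(R, Q) - 3  [with R=8, Q=6]  = 5

5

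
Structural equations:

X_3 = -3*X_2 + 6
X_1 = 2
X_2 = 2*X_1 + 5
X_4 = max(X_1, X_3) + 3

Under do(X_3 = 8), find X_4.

The intervention breaks the incoming arrows to X_3: X_3 = -3*X_2 + 6 no longer applies, and X_3 = 8.
X_4 = max(X_1, X_3) + 3  [with X_1=2, X_3=8]  = 11

11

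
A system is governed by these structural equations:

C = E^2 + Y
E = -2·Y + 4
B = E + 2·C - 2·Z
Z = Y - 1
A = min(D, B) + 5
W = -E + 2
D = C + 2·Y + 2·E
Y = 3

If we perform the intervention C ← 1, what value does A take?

1

The intervention breaks the incoming arrows to C: C = E^2 + Y no longer applies, and C = 1.
E = -2·Y + 4  [with Y=3]  = -2
D = C + 2·Y + 2·E  [with C=1, Y=3, E=-2]  = 3
Z = Y - 1  [with Y=3]  = 2
B = E + 2·C - 2·Z  [with E=-2, C=1, Z=2]  = -4
A = min(D, B) + 5  [with D=3, B=-4]  = 1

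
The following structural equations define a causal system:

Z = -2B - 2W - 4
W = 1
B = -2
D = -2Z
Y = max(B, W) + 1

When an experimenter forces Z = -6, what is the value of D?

The intervention breaks the incoming arrows to Z: Z = -2B - 2W - 4 no longer applies, and Z = -6.
D = -2Z  [with Z=-6]  = 12

12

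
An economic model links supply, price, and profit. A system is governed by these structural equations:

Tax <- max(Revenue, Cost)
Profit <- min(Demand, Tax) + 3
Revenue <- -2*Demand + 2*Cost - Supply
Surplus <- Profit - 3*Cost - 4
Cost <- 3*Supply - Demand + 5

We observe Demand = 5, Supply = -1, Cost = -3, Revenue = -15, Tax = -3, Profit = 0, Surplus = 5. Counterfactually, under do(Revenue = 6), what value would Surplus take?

13

The intervention breaks the incoming arrows to Revenue: Revenue <- -2*Demand + 2*Cost - Supply no longer applies, and Revenue = 6.
Cost = 3*Supply - Demand + 5  [with Supply=-1, Demand=5]  = -3
Tax = max(Revenue, Cost)  [with Revenue=6, Cost=-3]  = 6
Profit = min(Demand, Tax) + 3  [with Demand=5, Tax=6]  = 8
Surplus = Profit - 3*Cost - 4  [with Profit=8, Cost=-3]  = 13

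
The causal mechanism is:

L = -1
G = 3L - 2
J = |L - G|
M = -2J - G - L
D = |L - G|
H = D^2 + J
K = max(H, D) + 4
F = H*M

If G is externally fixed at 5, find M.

-16

Under do(G=5), the mechanism G = 3L - 2 is discarded; G is fixed at 5.
J = |L - G|  [with L=-1, G=5]  = 6
M = -2J - G - L  [with J=6, G=5, L=-1]  = -16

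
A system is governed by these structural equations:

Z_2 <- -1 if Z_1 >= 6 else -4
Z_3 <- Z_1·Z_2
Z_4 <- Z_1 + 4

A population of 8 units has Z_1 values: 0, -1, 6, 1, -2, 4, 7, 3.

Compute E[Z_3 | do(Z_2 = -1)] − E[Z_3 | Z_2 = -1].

The intervention sets Z_2=-1 in all 8 units regardless of Z_1. Recomputing Z_3 per unit gives 0, 1, -6, -1, 2, -4, -7, -3; average -2.25.
E[Z_3|Z_2=-1] averages over only the 2 units with Z_2=-1 (Z_1 = 6, 7): Z_3 = -6, -7, mean -6.5.
Difference = -2.25 − (-6.5) = 4.25.

4.25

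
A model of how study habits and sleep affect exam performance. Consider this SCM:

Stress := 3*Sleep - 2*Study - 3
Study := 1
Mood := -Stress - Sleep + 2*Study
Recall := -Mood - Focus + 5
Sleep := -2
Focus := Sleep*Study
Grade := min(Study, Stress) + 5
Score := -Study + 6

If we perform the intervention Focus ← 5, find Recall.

-15

The intervention breaks the incoming arrows to Focus: Focus := Sleep*Study no longer applies, and Focus = 5.
Stress = 3*Sleep - 2*Study - 3  [with Sleep=-2, Study=1]  = -11
Mood = -Stress - Sleep + 2*Study  [with Stress=-11, Sleep=-2, Study=1]  = 15
Recall = -Mood - Focus + 5  [with Mood=15, Focus=5]  = -15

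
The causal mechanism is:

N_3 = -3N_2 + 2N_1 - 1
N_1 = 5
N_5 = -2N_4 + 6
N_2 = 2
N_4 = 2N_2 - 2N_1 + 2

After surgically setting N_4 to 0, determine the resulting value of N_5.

Intervening sets N_4 = 0 and removes its equation (N_4 = 2N_2 - 2N_1 + 2).
N_5 = -2N_4 + 6  [with N_4=0]  = 6

6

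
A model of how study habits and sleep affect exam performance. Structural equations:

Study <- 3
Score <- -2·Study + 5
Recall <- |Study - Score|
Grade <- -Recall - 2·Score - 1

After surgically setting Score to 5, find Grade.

-13

Under do(Score=5), the mechanism Score <- -2·Study + 5 is discarded; Score is fixed at 5.
Recall = |Study - Score|  [with Study=3, Score=5]  = 2
Grade = -Recall - 2·Score - 1  [with Recall=2, Score=5]  = -13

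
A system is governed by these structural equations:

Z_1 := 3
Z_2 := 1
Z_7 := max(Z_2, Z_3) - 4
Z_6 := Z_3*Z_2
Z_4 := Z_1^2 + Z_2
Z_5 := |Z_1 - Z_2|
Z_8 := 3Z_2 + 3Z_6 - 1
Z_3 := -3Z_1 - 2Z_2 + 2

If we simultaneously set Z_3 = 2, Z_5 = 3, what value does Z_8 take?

The joint intervention fixes Z_3 = 2, Z_5 = 3, removing each variable's own equation.
Z_6 = Z_3*Z_2  [with Z_3=2, Z_2=1]  = 2
Z_8 = 3Z_2 + 3Z_6 - 1  [with Z_2=1, Z_6=2]  = 8

8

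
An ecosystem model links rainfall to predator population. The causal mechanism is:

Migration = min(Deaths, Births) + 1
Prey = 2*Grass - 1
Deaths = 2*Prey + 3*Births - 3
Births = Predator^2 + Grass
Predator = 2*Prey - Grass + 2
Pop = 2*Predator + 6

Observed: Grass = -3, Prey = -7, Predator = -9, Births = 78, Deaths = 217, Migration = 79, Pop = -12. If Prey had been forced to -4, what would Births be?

Under do(Prey=-4), the mechanism Prey = 2*Grass - 1 is discarded; Prey is fixed at -4.
Predator = 2*Prey - Grass + 2  [with Prey=-4, Grass=-3]  = -3
Births = Predator^2 + Grass  [with Predator=-3, Grass=-3]  = 6

6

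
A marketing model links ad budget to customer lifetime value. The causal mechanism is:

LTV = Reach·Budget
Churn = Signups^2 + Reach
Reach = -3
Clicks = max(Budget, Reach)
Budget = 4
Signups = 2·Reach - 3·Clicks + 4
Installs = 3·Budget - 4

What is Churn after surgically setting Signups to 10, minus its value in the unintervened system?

The intervention breaks the incoming arrows to Signups: Signups = 2·Reach - 3·Clicks + 4 no longer applies, and Signups = 10.
Churn = Signups^2 + Reach  [with Signups=10, Reach=-3]  = 97
Without intervention: Clicks = max(Budget, Reach)  [with Budget=4, Reach=-3]  = 4; Signups = 2·Reach - 3·Clicks + 4  [with Reach=-3, Clicks=4]  = -14; Churn = Signups^2 + Reach  [with Signups=-14, Reach=-3]  = 193.
Change = 97 − 193 = -96.

-96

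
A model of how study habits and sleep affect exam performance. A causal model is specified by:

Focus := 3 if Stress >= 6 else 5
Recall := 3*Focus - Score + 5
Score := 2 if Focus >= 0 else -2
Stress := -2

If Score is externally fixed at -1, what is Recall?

21

The intervention breaks the incoming arrows to Score: Score := 2 if Focus >= 0 else -2 no longer applies, and Score = -1.
Focus = 3 if Stress >= 6 else 5  [with Stress=-2]  = 5
Recall = 3*Focus - Score + 5  [with Focus=5, Score=-1]  = 21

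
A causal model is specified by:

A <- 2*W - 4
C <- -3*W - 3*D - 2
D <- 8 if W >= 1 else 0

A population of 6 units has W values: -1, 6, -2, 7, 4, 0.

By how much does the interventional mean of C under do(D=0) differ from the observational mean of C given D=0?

Every unit gets D=0 under the intervention. C values become 1, -20, 4, -23, -14, -2; E[C|do(D=0)] = -9.
Conditioning on D=0 selects the 3 unit(s) with W ∈ {-1, -2, 0}. Their C values: 1, 4, -2. Mean = 1.
Difference = -9 − 1 = -10.

-10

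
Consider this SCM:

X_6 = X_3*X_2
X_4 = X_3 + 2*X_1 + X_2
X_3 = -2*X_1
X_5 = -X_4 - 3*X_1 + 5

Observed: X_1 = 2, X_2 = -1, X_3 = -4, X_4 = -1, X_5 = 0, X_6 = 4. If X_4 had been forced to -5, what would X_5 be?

Intervening sets X_4 = -5 and removes its equation (X_4 = X_3 + 2*X_1 + X_2).
X_5 = -X_4 - 3*X_1 + 5  [with X_4=-5, X_1=2]  = 4

4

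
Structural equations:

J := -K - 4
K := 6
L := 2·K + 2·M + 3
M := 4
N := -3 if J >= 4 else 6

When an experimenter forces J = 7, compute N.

-3

Intervening sets J = 7 and removes its equation (J := -K - 4).
N = -3 if J >= 4 else 6  [with J=7]  = -3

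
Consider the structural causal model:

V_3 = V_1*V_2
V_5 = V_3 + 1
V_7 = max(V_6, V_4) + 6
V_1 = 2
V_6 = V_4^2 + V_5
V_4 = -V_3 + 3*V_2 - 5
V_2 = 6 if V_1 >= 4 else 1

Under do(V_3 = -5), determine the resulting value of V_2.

Under do(V_3=-5), the mechanism V_3 = V_1*V_2 is discarded; V_3 is fixed at -5.
Since V_2 is not a descendant of the intervened variable, it is unaffected.
V_2 = 6 if V_1 >= 4 else 1  [with V_1=2]  = 1

1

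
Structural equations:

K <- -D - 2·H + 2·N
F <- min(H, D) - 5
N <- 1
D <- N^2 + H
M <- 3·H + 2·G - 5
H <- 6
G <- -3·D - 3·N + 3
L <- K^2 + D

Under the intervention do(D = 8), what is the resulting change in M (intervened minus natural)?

-6

The intervention breaks the incoming arrows to D: D <- N^2 + H no longer applies, and D = 8.
G = -3·D - 3·N + 3  [with D=8, N=1]  = -24
M = 3·H + 2·G - 5  [with H=6, G=-24]  = -35
Without intervention: D = N^2 + H  [with N=1, H=6]  = 7; G = -3·D - 3·N + 3  [with D=7, N=1]  = -21; M = 3·H + 2·G - 5  [with H=6, G=-21]  = -29.
Change = -35 − (-29) = -6.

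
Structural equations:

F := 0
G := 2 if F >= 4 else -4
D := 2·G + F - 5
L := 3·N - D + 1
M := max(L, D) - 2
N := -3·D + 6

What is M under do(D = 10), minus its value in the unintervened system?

-139

The intervention breaks the incoming arrows to D: D := 2·G + F - 5 no longer applies, and D = 10.
N = -3·D + 6  [with D=10]  = -24
L = 3·N - D + 1  [with N=-24, D=10]  = -81
M = max(L, D) - 2  [with L=-81, D=10]  = 8
Without intervention: G = 2 if F >= 4 else -4  [with F=0]  = -4; D = 2·G + F - 5  [with G=-4, F=0]  = -13; N = -3·D + 6  [with D=-13]  = 45; L = 3·N - D + 1  [with N=45, D=-13]  = 149; M = max(L, D) - 2  [with L=149, D=-13]  = 147.
Change = 8 − 147 = -139.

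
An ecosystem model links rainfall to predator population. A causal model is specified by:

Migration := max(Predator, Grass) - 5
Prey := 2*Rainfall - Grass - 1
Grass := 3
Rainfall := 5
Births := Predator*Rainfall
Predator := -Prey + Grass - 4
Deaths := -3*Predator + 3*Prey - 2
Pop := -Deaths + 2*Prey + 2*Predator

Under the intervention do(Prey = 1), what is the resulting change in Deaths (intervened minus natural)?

The intervention breaks the incoming arrows to Prey: Prey := 2*Rainfall - Grass - 1 no longer applies, and Prey = 1.
Predator = -Prey + Grass - 4  [with Prey=1, Grass=3]  = -2
Deaths = -3*Predator + 3*Prey - 2  [with Predator=-2, Prey=1]  = 7
Without intervention: Prey = 2*Rainfall - Grass - 1  [with Rainfall=5, Grass=3]  = 6; Predator = -Prey + Grass - 4  [with Prey=6, Grass=3]  = -7; Deaths = -3*Predator + 3*Prey - 2  [with Predator=-7, Prey=6]  = 37.
Change = 7 − 37 = -30.

-30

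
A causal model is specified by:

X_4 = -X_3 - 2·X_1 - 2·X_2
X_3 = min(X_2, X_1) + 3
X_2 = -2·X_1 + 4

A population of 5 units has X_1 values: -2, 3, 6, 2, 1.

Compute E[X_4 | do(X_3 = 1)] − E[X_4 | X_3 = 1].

3

do(X_3=1) breaks X_3's dependence on X_1. With X_3=1 fixed, X_4 across the units is -13, -3, 3, -5, -7, mean -5.
Observing X_3=1 restricts to units where X_3's equation naturally yields 1: X_1 ∈ {-2, 3}. In that subpopulation X_4 = -13, -3, mean -8.
Difference = -5 − (-8) = 3.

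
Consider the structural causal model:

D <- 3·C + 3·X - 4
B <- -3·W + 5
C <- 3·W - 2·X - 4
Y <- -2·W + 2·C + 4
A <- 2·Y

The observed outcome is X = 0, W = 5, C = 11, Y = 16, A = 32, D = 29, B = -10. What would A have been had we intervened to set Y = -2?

Intervening sets Y = -2 and removes its equation (Y <- -2·W + 2·C + 4).
A = 2·Y  [with Y=-2]  = -4

-4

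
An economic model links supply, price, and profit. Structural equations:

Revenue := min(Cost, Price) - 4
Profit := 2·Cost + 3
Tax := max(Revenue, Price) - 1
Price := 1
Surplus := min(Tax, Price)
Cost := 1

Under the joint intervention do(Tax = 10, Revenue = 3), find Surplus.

1

The joint intervention fixes Tax = 10, Revenue = 3, removing each variable's own equation.
Surplus = min(Tax, Price)  [with Tax=10, Price=1]  = 1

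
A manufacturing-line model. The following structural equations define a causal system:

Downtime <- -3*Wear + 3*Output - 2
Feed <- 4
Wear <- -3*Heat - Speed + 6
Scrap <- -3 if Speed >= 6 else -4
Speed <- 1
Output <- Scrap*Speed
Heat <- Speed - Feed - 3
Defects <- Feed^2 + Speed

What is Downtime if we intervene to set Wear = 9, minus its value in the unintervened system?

do(Wear=9) replaces the equation Wear <- -3*Heat - Speed + 6 with the constant Wear = 9.
Scrap = -3 if Speed >= 6 else -4  [with Speed=1]  = -4
Output = Scrap*Speed  [with Scrap=-4, Speed=1]  = -4
Downtime = -3*Wear + 3*Output - 2  [with Wear=9, Output=-4]  = -41
Without intervention: Heat = Speed - Feed - 3  [with Speed=1, Feed=4]  = -6; Wear = -3*Heat - Speed + 6  [with Heat=-6, Speed=1]  = 23; Scrap = -3 if Speed >= 6 else -4  [with Speed=1]  = -4; Output = Scrap*Speed  [with Scrap=-4, Speed=1]  = -4; Downtime = -3*Wear + 3*Output - 2  [with Wear=23, Output=-4]  = -83.
Change = -41 − (-83) = 42.

42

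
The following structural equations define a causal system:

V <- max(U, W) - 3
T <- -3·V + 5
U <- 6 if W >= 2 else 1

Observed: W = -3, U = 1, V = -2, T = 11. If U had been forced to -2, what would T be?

Under do(U=-2), the mechanism U <- 6 if W >= 2 else 1 is discarded; U is fixed at -2.
V = max(U, W) - 3  [with U=-2, W=-3]  = -5
T = -3·V + 5  [with V=-5]  = 20

20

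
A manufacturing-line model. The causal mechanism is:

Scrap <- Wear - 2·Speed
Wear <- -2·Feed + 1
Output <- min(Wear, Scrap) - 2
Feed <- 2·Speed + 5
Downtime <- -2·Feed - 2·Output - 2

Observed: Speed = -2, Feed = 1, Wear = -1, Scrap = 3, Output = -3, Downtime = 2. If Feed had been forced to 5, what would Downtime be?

10

Under do(Feed=5), the mechanism Feed <- 2·Speed + 5 is discarded; Feed is fixed at 5.
Wear = -2·Feed + 1  [with Feed=5]  = -9
Scrap = Wear - 2·Speed  [with Wear=-9, Speed=-2]  = -5
Output = min(Wear, Scrap) - 2  [with Wear=-9, Scrap=-5]  = -11
Downtime = -2·Feed - 2·Output - 2  [with Feed=5, Output=-11]  = 10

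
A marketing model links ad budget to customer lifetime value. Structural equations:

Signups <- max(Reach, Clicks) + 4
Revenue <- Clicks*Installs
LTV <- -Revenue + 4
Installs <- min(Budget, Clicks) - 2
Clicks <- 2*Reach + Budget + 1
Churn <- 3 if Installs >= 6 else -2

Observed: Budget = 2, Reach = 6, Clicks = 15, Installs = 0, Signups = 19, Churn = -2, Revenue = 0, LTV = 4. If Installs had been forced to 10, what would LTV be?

do(Installs=10) replaces the equation Installs <- min(Budget, Clicks) - 2 with the constant Installs = 10.
Clicks = 2*Reach + Budget + 1  [with Reach=6, Budget=2]  = 15
Revenue = Clicks*Installs  [with Clicks=15, Installs=10]  = 150
LTV = -Revenue + 4  [with Revenue=150]  = -146

-146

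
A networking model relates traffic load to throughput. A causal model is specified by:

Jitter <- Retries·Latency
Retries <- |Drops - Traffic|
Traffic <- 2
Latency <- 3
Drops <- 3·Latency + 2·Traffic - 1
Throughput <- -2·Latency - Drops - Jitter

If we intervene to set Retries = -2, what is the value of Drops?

Under do(Retries=-2), the mechanism Retries <- |Drops - Traffic| is discarded; Retries is fixed at -2.
Since Drops is not a descendant of the intervened variable, it is unaffected.
Drops = 3·Latency + 2·Traffic - 1  [with Latency=3, Traffic=2]  = 12

12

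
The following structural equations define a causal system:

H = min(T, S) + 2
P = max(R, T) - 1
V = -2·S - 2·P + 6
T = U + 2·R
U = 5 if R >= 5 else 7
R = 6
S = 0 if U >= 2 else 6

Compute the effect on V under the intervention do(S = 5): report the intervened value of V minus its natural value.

-10

The intervention breaks the incoming arrows to S: S = 0 if U >= 2 else 6 no longer applies, and S = 5.
U = 5 if R >= 5 else 7  [with R=6]  = 5
T = U + 2·R  [with U=5, R=6]  = 17
P = max(R, T) - 1  [with R=6, T=17]  = 16
V = -2·S - 2·P + 6  [with S=5, P=16]  = -36
Without intervention: U = 5 if R >= 5 else 7  [with R=6]  = 5; T = U + 2·R  [with U=5, R=6]  = 17; S = 0 if U >= 2 else 6  [with U=5]  = 0; P = max(R, T) - 1  [with R=6, T=17]  = 16; V = -2·S - 2·P + 6  [with S=0, P=16]  = -26.
Change = -36 − (-26) = -10.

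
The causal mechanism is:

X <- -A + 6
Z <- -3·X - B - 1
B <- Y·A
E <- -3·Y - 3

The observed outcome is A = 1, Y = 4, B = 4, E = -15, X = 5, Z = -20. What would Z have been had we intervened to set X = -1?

-2

The intervention breaks the incoming arrows to X: X <- -A + 6 no longer applies, and X = -1.
B = Y·A  [with Y=4, A=1]  = 4
Z = -3·X - B - 1  [with X=-1, B=4]  = -2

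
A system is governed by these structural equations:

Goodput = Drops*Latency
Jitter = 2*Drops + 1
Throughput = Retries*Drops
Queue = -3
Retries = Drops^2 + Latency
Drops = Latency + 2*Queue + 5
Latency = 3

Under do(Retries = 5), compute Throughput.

Under do(Retries=5), the mechanism Retries = Drops^2 + Latency is discarded; Retries is fixed at 5.
Drops = Latency + 2*Queue + 5  [with Latency=3, Queue=-3]  = 2
Throughput = Retries*Drops  [with Retries=5, Drops=2]  = 10

10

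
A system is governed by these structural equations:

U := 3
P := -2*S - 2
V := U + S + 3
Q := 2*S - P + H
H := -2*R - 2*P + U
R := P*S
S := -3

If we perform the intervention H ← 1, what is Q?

-9

Under do(H=1), the mechanism H := -2*R - 2*P + U is discarded; H is fixed at 1.
P = -2*S - 2  [with S=-3]  = 4
Q = 2*S - P + H  [with S=-3, P=4, H=1]  = -9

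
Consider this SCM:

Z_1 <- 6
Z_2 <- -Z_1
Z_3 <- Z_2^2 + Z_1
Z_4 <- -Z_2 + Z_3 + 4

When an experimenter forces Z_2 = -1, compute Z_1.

6

Under do(Z_2=-1), the mechanism Z_2 <- -Z_1 is discarded; Z_2 is fixed at -1.
Z_1 is not downstream of the intervention, so its value is determined by the original equations.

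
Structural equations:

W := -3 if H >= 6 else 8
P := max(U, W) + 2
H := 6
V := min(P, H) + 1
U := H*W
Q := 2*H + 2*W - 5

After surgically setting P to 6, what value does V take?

7

The intervention breaks the incoming arrows to P: P := max(U, W) + 2 no longer applies, and P = 6.
V = min(P, H) + 1  [with P=6, H=6]  = 7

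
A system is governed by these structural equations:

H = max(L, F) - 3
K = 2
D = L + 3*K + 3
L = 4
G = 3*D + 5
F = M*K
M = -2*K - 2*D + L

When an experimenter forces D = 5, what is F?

-20

The intervention breaks the incoming arrows to D: D = L + 3*K + 3 no longer applies, and D = 5.
M = -2*K - 2*D + L  [with K=2, D=5, L=4]  = -10
F = M*K  [with M=-10, K=2]  = -20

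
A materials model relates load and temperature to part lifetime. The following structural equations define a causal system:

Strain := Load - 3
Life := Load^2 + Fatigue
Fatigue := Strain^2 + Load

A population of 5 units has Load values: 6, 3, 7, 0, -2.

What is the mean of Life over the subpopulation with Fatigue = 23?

E[Life|Fatigue=23] averages over only the 2 units with Fatigue=23 (Load = 7, -2): Life = 72, 27, mean 49.5.

49.5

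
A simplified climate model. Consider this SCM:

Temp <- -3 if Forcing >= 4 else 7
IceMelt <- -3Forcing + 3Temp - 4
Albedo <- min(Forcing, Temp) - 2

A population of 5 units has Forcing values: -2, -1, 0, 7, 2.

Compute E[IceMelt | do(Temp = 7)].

13.4

Every unit gets Temp=7 under the intervention. IceMelt values become 23, 20, 17, -4, 11; E[IceMelt|do(Temp=7)] = 13.4.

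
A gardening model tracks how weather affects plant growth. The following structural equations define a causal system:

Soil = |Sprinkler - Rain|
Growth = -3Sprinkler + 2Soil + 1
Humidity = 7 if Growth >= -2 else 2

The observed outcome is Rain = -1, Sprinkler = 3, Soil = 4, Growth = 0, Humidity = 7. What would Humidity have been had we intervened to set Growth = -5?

2

Intervening sets Growth = -5 and removes its equation (Growth = -3Sprinkler + 2Soil + 1).
Humidity = 7 if Growth >= -2 else 2  [with Growth=-5]  = 2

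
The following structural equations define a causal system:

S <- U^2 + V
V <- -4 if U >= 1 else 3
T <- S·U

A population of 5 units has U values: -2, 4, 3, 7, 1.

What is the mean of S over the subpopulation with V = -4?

Conditioning on V=-4 selects the 4 unit(s) with U ∈ {4, 3, 7, 1}. Their S values: 12, 5, 45, -3. Mean = 14.75.

14.75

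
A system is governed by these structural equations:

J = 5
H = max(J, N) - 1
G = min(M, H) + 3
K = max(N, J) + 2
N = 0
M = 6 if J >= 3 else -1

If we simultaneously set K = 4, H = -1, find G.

Setting K = 4, H = -1 by intervention discards those variables' equations.
M = 6 if J >= 3 else -1  [with J=5]  = 6
G = min(M, H) + 3  [with M=6, H=-1]  = 2

2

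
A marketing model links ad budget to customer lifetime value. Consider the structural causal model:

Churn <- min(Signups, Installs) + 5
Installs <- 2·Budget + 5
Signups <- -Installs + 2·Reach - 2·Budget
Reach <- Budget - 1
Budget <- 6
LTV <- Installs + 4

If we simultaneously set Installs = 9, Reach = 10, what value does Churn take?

4

Setting Installs = 9, Reach = 10 by intervention discards those variables' equations.
Signups = -Installs + 2·Reach - 2·Budget  [with Installs=9, Reach=10, Budget=6]  = -1
Churn = min(Signups, Installs) + 5  [with Signups=-1, Installs=9]  = 4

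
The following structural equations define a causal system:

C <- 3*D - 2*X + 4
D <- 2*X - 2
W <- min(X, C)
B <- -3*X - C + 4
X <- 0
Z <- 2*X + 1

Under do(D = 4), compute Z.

Under do(D=4), the mechanism D <- 2*X - 2 is discarded; D is fixed at 4.
Since Z is not a descendant of the intervened variable, it is unaffected.
Z = 2*X + 1  [with X=0]  = 1

1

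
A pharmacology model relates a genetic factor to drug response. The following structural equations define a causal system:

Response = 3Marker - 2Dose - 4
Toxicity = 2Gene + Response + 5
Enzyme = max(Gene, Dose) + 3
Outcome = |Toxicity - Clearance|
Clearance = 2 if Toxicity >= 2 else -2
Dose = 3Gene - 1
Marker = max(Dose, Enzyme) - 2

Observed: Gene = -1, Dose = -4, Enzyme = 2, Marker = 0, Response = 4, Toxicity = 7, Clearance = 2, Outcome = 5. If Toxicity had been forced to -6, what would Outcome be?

4

Intervening sets Toxicity = -6 and removes its equation (Toxicity = 2Gene + Response + 5).
Clearance = 2 if Toxicity >= 2 else -2  [with Toxicity=-6]  = -2
Outcome = |Toxicity - Clearance|  [with Toxicity=-6, Clearance=-2]  = 4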